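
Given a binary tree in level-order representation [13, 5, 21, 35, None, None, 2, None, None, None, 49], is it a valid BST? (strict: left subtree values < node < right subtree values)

Level-order array: [13, 5, 21, 35, None, None, 2, None, None, None, 49]
Validate using subtree bounds (lo, hi): at each node, require lo < value < hi,
then recurse left with hi=value and right with lo=value.
Preorder trace (stopping at first violation):
  at node 13 with bounds (-inf, +inf): OK
  at node 5 with bounds (-inf, 13): OK
  at node 35 with bounds (-inf, 5): VIOLATION
Node 35 violates its bound: not (-inf < 35 < 5).
Result: Not a valid BST


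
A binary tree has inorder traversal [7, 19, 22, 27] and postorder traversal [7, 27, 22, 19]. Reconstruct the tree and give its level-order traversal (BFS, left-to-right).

Inorder:   [7, 19, 22, 27]
Postorder: [7, 27, 22, 19]
Algorithm: postorder visits root last, so walk postorder right-to-left;
each value is the root of the current inorder slice — split it at that
value, recurse on the right subtree first, then the left.
Recursive splits:
  root=19; inorder splits into left=[7], right=[22, 27]
  root=22; inorder splits into left=[], right=[27]
  root=27; inorder splits into left=[], right=[]
  root=7; inorder splits into left=[], right=[]
Reconstructed level-order: [19, 7, 22, 27]


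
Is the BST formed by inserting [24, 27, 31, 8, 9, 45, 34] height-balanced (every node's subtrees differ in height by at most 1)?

Tree (level-order array): [24, 8, 27, None, 9, None, 31, None, None, None, 45, 34]
Definition: a tree is height-balanced if, at every node, |h(left) - h(right)| <= 1 (empty subtree has height -1).
Bottom-up per-node check:
  node 9: h_left=-1, h_right=-1, diff=0 [OK], height=0
  node 8: h_left=-1, h_right=0, diff=1 [OK], height=1
  node 34: h_left=-1, h_right=-1, diff=0 [OK], height=0
  node 45: h_left=0, h_right=-1, diff=1 [OK], height=1
  node 31: h_left=-1, h_right=1, diff=2 [FAIL (|-1-1|=2 > 1)], height=2
  node 27: h_left=-1, h_right=2, diff=3 [FAIL (|-1-2|=3 > 1)], height=3
  node 24: h_left=1, h_right=3, diff=2 [FAIL (|1-3|=2 > 1)], height=4
Node 31 violates the condition: |-1 - 1| = 2 > 1.
Result: Not balanced


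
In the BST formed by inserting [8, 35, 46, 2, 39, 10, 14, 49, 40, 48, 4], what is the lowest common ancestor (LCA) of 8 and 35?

Tree insertion order: [8, 35, 46, 2, 39, 10, 14, 49, 40, 48, 4]
Tree (level-order array): [8, 2, 35, None, 4, 10, 46, None, None, None, 14, 39, 49, None, None, None, 40, 48]
In a BST, the LCA of p=8, q=35 is the first node v on the
root-to-leaf path with p <= v <= q (go left if both < v, right if both > v).
Walk from root:
  at 8: 8 <= 8 <= 35, this is the LCA
LCA = 8


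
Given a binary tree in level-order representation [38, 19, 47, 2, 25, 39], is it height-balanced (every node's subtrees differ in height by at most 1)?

Tree (level-order array): [38, 19, 47, 2, 25, 39]
Definition: a tree is height-balanced if, at every node, |h(left) - h(right)| <= 1 (empty subtree has height -1).
Bottom-up per-node check:
  node 2: h_left=-1, h_right=-1, diff=0 [OK], height=0
  node 25: h_left=-1, h_right=-1, diff=0 [OK], height=0
  node 19: h_left=0, h_right=0, diff=0 [OK], height=1
  node 39: h_left=-1, h_right=-1, diff=0 [OK], height=0
  node 47: h_left=0, h_right=-1, diff=1 [OK], height=1
  node 38: h_left=1, h_right=1, diff=0 [OK], height=2
All nodes satisfy the balance condition.
Result: Balanced


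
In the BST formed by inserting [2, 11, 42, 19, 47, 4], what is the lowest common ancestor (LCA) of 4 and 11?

Tree insertion order: [2, 11, 42, 19, 47, 4]
Tree (level-order array): [2, None, 11, 4, 42, None, None, 19, 47]
In a BST, the LCA of p=4, q=11 is the first node v on the
root-to-leaf path with p <= v <= q (go left if both < v, right if both > v).
Walk from root:
  at 2: both 4 and 11 > 2, go right
  at 11: 4 <= 11 <= 11, this is the LCA
LCA = 11


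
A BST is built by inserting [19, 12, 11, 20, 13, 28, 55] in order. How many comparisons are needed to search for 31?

Search path for 31: 19 -> 20 -> 28 -> 55
Found: False
Comparisons: 4


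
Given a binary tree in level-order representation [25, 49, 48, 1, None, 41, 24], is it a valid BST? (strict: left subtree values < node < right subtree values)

Level-order array: [25, 49, 48, 1, None, 41, 24]
Validate using subtree bounds (lo, hi): at each node, require lo < value < hi,
then recurse left with hi=value and right with lo=value.
Preorder trace (stopping at first violation):
  at node 25 with bounds (-inf, +inf): OK
  at node 49 with bounds (-inf, 25): VIOLATION
Node 49 violates its bound: not (-inf < 49 < 25).
Result: Not a valid BST


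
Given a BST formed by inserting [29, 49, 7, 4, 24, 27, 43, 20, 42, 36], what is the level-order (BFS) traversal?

Tree insertion order: [29, 49, 7, 4, 24, 27, 43, 20, 42, 36]
Tree (level-order array): [29, 7, 49, 4, 24, 43, None, None, None, 20, 27, 42, None, None, None, None, None, 36]
BFS from the root, enqueuing left then right child of each popped node:
  queue [29] -> pop 29, enqueue [7, 49], visited so far: [29]
  queue [7, 49] -> pop 7, enqueue [4, 24], visited so far: [29, 7]
  queue [49, 4, 24] -> pop 49, enqueue [43], visited so far: [29, 7, 49]
  queue [4, 24, 43] -> pop 4, enqueue [none], visited so far: [29, 7, 49, 4]
  queue [24, 43] -> pop 24, enqueue [20, 27], visited so far: [29, 7, 49, 4, 24]
  queue [43, 20, 27] -> pop 43, enqueue [42], visited so far: [29, 7, 49, 4, 24, 43]
  queue [20, 27, 42] -> pop 20, enqueue [none], visited so far: [29, 7, 49, 4, 24, 43, 20]
  queue [27, 42] -> pop 27, enqueue [none], visited so far: [29, 7, 49, 4, 24, 43, 20, 27]
  queue [42] -> pop 42, enqueue [36], visited so far: [29, 7, 49, 4, 24, 43, 20, 27, 42]
  queue [36] -> pop 36, enqueue [none], visited so far: [29, 7, 49, 4, 24, 43, 20, 27, 42, 36]
Result: [29, 7, 49, 4, 24, 43, 20, 27, 42, 36]


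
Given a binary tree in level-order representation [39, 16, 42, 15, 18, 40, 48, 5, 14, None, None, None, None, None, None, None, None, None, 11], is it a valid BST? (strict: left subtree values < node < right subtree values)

Level-order array: [39, 16, 42, 15, 18, 40, 48, 5, 14, None, None, None, None, None, None, None, None, None, 11]
Validate using subtree bounds (lo, hi): at each node, require lo < value < hi,
then recurse left with hi=value and right with lo=value.
Preorder trace (stopping at first violation):
  at node 39 with bounds (-inf, +inf): OK
  at node 16 with bounds (-inf, 39): OK
  at node 15 with bounds (-inf, 16): OK
  at node 5 with bounds (-inf, 15): OK
  at node 14 with bounds (15, 16): VIOLATION
Node 14 violates its bound: not (15 < 14 < 16).
Result: Not a valid BST


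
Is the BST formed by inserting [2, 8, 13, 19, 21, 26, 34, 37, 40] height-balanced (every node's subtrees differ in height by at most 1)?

Tree (level-order array): [2, None, 8, None, 13, None, 19, None, 21, None, 26, None, 34, None, 37, None, 40]
Definition: a tree is height-balanced if, at every node, |h(left) - h(right)| <= 1 (empty subtree has height -1).
Bottom-up per-node check:
  node 40: h_left=-1, h_right=-1, diff=0 [OK], height=0
  node 37: h_left=-1, h_right=0, diff=1 [OK], height=1
  node 34: h_left=-1, h_right=1, diff=2 [FAIL (|-1-1|=2 > 1)], height=2
  node 26: h_left=-1, h_right=2, diff=3 [FAIL (|-1-2|=3 > 1)], height=3
  node 21: h_left=-1, h_right=3, diff=4 [FAIL (|-1-3|=4 > 1)], height=4
  node 19: h_left=-1, h_right=4, diff=5 [FAIL (|-1-4|=5 > 1)], height=5
  node 13: h_left=-1, h_right=5, diff=6 [FAIL (|-1-5|=6 > 1)], height=6
  node 8: h_left=-1, h_right=6, diff=7 [FAIL (|-1-6|=7 > 1)], height=7
  node 2: h_left=-1, h_right=7, diff=8 [FAIL (|-1-7|=8 > 1)], height=8
Node 34 violates the condition: |-1 - 1| = 2 > 1.
Result: Not balanced


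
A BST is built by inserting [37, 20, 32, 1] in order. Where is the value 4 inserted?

Starting tree (level order): [37, 20, None, 1, 32]
Insertion path: 37 -> 20 -> 1
Result: insert 4 as right child of 1
Final tree (level order): [37, 20, None, 1, 32, None, 4]


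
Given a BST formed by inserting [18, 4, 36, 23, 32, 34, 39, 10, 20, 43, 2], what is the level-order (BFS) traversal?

Tree insertion order: [18, 4, 36, 23, 32, 34, 39, 10, 20, 43, 2]
Tree (level-order array): [18, 4, 36, 2, 10, 23, 39, None, None, None, None, 20, 32, None, 43, None, None, None, 34]
BFS from the root, enqueuing left then right child of each popped node:
  queue [18] -> pop 18, enqueue [4, 36], visited so far: [18]
  queue [4, 36] -> pop 4, enqueue [2, 10], visited so far: [18, 4]
  queue [36, 2, 10] -> pop 36, enqueue [23, 39], visited so far: [18, 4, 36]
  queue [2, 10, 23, 39] -> pop 2, enqueue [none], visited so far: [18, 4, 36, 2]
  queue [10, 23, 39] -> pop 10, enqueue [none], visited so far: [18, 4, 36, 2, 10]
  queue [23, 39] -> pop 23, enqueue [20, 32], visited so far: [18, 4, 36, 2, 10, 23]
  queue [39, 20, 32] -> pop 39, enqueue [43], visited so far: [18, 4, 36, 2, 10, 23, 39]
  queue [20, 32, 43] -> pop 20, enqueue [none], visited so far: [18, 4, 36, 2, 10, 23, 39, 20]
  queue [32, 43] -> pop 32, enqueue [34], visited so far: [18, 4, 36, 2, 10, 23, 39, 20, 32]
  queue [43, 34] -> pop 43, enqueue [none], visited so far: [18, 4, 36, 2, 10, 23, 39, 20, 32, 43]
  queue [34] -> pop 34, enqueue [none], visited so far: [18, 4, 36, 2, 10, 23, 39, 20, 32, 43, 34]
Result: [18, 4, 36, 2, 10, 23, 39, 20, 32, 43, 34]


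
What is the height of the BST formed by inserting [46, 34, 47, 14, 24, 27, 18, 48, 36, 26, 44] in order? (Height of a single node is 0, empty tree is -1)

Insertion order: [46, 34, 47, 14, 24, 27, 18, 48, 36, 26, 44]
Tree (level-order array): [46, 34, 47, 14, 36, None, 48, None, 24, None, 44, None, None, 18, 27, None, None, None, None, 26]
Compute height bottom-up (empty subtree = -1):
  height(18) = 1 + max(-1, -1) = 0
  height(26) = 1 + max(-1, -1) = 0
  height(27) = 1 + max(0, -1) = 1
  height(24) = 1 + max(0, 1) = 2
  height(14) = 1 + max(-1, 2) = 3
  height(44) = 1 + max(-1, -1) = 0
  height(36) = 1 + max(-1, 0) = 1
  height(34) = 1 + max(3, 1) = 4
  height(48) = 1 + max(-1, -1) = 0
  height(47) = 1 + max(-1, 0) = 1
  height(46) = 1 + max(4, 1) = 5
Height = 5


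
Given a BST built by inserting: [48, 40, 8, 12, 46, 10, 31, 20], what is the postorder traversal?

Tree insertion order: [48, 40, 8, 12, 46, 10, 31, 20]
Tree (level-order array): [48, 40, None, 8, 46, None, 12, None, None, 10, 31, None, None, 20]
Postorder traversal: [10, 20, 31, 12, 8, 46, 40, 48]


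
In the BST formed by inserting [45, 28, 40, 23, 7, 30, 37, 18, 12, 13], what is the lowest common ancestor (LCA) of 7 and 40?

Tree insertion order: [45, 28, 40, 23, 7, 30, 37, 18, 12, 13]
Tree (level-order array): [45, 28, None, 23, 40, 7, None, 30, None, None, 18, None, 37, 12, None, None, None, None, 13]
In a BST, the LCA of p=7, q=40 is the first node v on the
root-to-leaf path with p <= v <= q (go left if both < v, right if both > v).
Walk from root:
  at 45: both 7 and 40 < 45, go left
  at 28: 7 <= 28 <= 40, this is the LCA
LCA = 28


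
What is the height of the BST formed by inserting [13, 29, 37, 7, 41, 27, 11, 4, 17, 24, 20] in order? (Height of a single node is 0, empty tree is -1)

Insertion order: [13, 29, 37, 7, 41, 27, 11, 4, 17, 24, 20]
Tree (level-order array): [13, 7, 29, 4, 11, 27, 37, None, None, None, None, 17, None, None, 41, None, 24, None, None, 20]
Compute height bottom-up (empty subtree = -1):
  height(4) = 1 + max(-1, -1) = 0
  height(11) = 1 + max(-1, -1) = 0
  height(7) = 1 + max(0, 0) = 1
  height(20) = 1 + max(-1, -1) = 0
  height(24) = 1 + max(0, -1) = 1
  height(17) = 1 + max(-1, 1) = 2
  height(27) = 1 + max(2, -1) = 3
  height(41) = 1 + max(-1, -1) = 0
  height(37) = 1 + max(-1, 0) = 1
  height(29) = 1 + max(3, 1) = 4
  height(13) = 1 + max(1, 4) = 5
Height = 5


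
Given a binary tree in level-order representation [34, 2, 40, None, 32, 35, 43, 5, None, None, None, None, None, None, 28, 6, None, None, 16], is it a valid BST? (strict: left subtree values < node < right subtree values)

Level-order array: [34, 2, 40, None, 32, 35, 43, 5, None, None, None, None, None, None, 28, 6, None, None, 16]
Validate using subtree bounds (lo, hi): at each node, require lo < value < hi,
then recurse left with hi=value and right with lo=value.
Preorder trace (stopping at first violation):
  at node 34 with bounds (-inf, +inf): OK
  at node 2 with bounds (-inf, 34): OK
  at node 32 with bounds (2, 34): OK
  at node 5 with bounds (2, 32): OK
  at node 28 with bounds (5, 32): OK
  at node 6 with bounds (5, 28): OK
  at node 16 with bounds (6, 28): OK
  at node 40 with bounds (34, +inf): OK
  at node 35 with bounds (34, 40): OK
  at node 43 with bounds (40, +inf): OK
No violation found at any node.
Result: Valid BST


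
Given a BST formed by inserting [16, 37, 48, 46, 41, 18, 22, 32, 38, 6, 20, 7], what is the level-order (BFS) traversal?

Tree insertion order: [16, 37, 48, 46, 41, 18, 22, 32, 38, 6, 20, 7]
Tree (level-order array): [16, 6, 37, None, 7, 18, 48, None, None, None, 22, 46, None, 20, 32, 41, None, None, None, None, None, 38]
BFS from the root, enqueuing left then right child of each popped node:
  queue [16] -> pop 16, enqueue [6, 37], visited so far: [16]
  queue [6, 37] -> pop 6, enqueue [7], visited so far: [16, 6]
  queue [37, 7] -> pop 37, enqueue [18, 48], visited so far: [16, 6, 37]
  queue [7, 18, 48] -> pop 7, enqueue [none], visited so far: [16, 6, 37, 7]
  queue [18, 48] -> pop 18, enqueue [22], visited so far: [16, 6, 37, 7, 18]
  queue [48, 22] -> pop 48, enqueue [46], visited so far: [16, 6, 37, 7, 18, 48]
  queue [22, 46] -> pop 22, enqueue [20, 32], visited so far: [16, 6, 37, 7, 18, 48, 22]
  queue [46, 20, 32] -> pop 46, enqueue [41], visited so far: [16, 6, 37, 7, 18, 48, 22, 46]
  queue [20, 32, 41] -> pop 20, enqueue [none], visited so far: [16, 6, 37, 7, 18, 48, 22, 46, 20]
  queue [32, 41] -> pop 32, enqueue [none], visited so far: [16, 6, 37, 7, 18, 48, 22, 46, 20, 32]
  queue [41] -> pop 41, enqueue [38], visited so far: [16, 6, 37, 7, 18, 48, 22, 46, 20, 32, 41]
  queue [38] -> pop 38, enqueue [none], visited so far: [16, 6, 37, 7, 18, 48, 22, 46, 20, 32, 41, 38]
Result: [16, 6, 37, 7, 18, 48, 22, 46, 20, 32, 41, 38]


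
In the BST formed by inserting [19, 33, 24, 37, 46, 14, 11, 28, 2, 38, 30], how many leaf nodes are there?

Tree built from: [19, 33, 24, 37, 46, 14, 11, 28, 2, 38, 30]
Tree (level-order array): [19, 14, 33, 11, None, 24, 37, 2, None, None, 28, None, 46, None, None, None, 30, 38]
Rule: A leaf has 0 children.
Per-node child counts:
  node 19: 2 child(ren)
  node 14: 1 child(ren)
  node 11: 1 child(ren)
  node 2: 0 child(ren)
  node 33: 2 child(ren)
  node 24: 1 child(ren)
  node 28: 1 child(ren)
  node 30: 0 child(ren)
  node 37: 1 child(ren)
  node 46: 1 child(ren)
  node 38: 0 child(ren)
Matching nodes: [2, 30, 38]
Count of leaf nodes: 3


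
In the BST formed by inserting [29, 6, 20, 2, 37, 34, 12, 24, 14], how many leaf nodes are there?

Tree built from: [29, 6, 20, 2, 37, 34, 12, 24, 14]
Tree (level-order array): [29, 6, 37, 2, 20, 34, None, None, None, 12, 24, None, None, None, 14]
Rule: A leaf has 0 children.
Per-node child counts:
  node 29: 2 child(ren)
  node 6: 2 child(ren)
  node 2: 0 child(ren)
  node 20: 2 child(ren)
  node 12: 1 child(ren)
  node 14: 0 child(ren)
  node 24: 0 child(ren)
  node 37: 1 child(ren)
  node 34: 0 child(ren)
Matching nodes: [2, 14, 24, 34]
Count of leaf nodes: 4


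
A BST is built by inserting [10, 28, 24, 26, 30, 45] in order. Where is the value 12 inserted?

Starting tree (level order): [10, None, 28, 24, 30, None, 26, None, 45]
Insertion path: 10 -> 28 -> 24
Result: insert 12 as left child of 24
Final tree (level order): [10, None, 28, 24, 30, 12, 26, None, 45]


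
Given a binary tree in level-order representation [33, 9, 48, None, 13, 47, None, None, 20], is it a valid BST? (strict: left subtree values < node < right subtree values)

Level-order array: [33, 9, 48, None, 13, 47, None, None, 20]
Validate using subtree bounds (lo, hi): at each node, require lo < value < hi,
then recurse left with hi=value and right with lo=value.
Preorder trace (stopping at first violation):
  at node 33 with bounds (-inf, +inf): OK
  at node 9 with bounds (-inf, 33): OK
  at node 13 with bounds (9, 33): OK
  at node 20 with bounds (13, 33): OK
  at node 48 with bounds (33, +inf): OK
  at node 47 with bounds (33, 48): OK
No violation found at any node.
Result: Valid BST


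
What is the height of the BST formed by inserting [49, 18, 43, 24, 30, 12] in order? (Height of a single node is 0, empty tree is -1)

Insertion order: [49, 18, 43, 24, 30, 12]
Tree (level-order array): [49, 18, None, 12, 43, None, None, 24, None, None, 30]
Compute height bottom-up (empty subtree = -1):
  height(12) = 1 + max(-1, -1) = 0
  height(30) = 1 + max(-1, -1) = 0
  height(24) = 1 + max(-1, 0) = 1
  height(43) = 1 + max(1, -1) = 2
  height(18) = 1 + max(0, 2) = 3
  height(49) = 1 + max(3, -1) = 4
Height = 4


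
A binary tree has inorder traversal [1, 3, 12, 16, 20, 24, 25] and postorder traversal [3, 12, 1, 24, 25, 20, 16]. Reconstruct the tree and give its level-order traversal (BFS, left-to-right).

Inorder:   [1, 3, 12, 16, 20, 24, 25]
Postorder: [3, 12, 1, 24, 25, 20, 16]
Algorithm: postorder visits root last, so walk postorder right-to-left;
each value is the root of the current inorder slice — split it at that
value, recurse on the right subtree first, then the left.
Recursive splits:
  root=16; inorder splits into left=[1, 3, 12], right=[20, 24, 25]
  root=20; inorder splits into left=[], right=[24, 25]
  root=25; inorder splits into left=[24], right=[]
  root=24; inorder splits into left=[], right=[]
  root=1; inorder splits into left=[], right=[3, 12]
  root=12; inorder splits into left=[3], right=[]
  root=3; inorder splits into left=[], right=[]
Reconstructed level-order: [16, 1, 20, 12, 25, 3, 24]


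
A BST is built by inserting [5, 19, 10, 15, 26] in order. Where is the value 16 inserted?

Starting tree (level order): [5, None, 19, 10, 26, None, 15]
Insertion path: 5 -> 19 -> 10 -> 15
Result: insert 16 as right child of 15
Final tree (level order): [5, None, 19, 10, 26, None, 15, None, None, None, 16]


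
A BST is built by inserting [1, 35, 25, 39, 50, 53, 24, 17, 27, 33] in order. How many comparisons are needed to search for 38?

Search path for 38: 1 -> 35 -> 39
Found: False
Comparisons: 3


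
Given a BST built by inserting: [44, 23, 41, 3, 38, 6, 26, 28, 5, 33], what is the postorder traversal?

Tree insertion order: [44, 23, 41, 3, 38, 6, 26, 28, 5, 33]
Tree (level-order array): [44, 23, None, 3, 41, None, 6, 38, None, 5, None, 26, None, None, None, None, 28, None, 33]
Postorder traversal: [5, 6, 3, 33, 28, 26, 38, 41, 23, 44]


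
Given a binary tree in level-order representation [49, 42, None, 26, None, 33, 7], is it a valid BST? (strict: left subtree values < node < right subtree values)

Level-order array: [49, 42, None, 26, None, 33, 7]
Validate using subtree bounds (lo, hi): at each node, require lo < value < hi,
then recurse left with hi=value and right with lo=value.
Preorder trace (stopping at first violation):
  at node 49 with bounds (-inf, +inf): OK
  at node 42 with bounds (-inf, 49): OK
  at node 26 with bounds (-inf, 42): OK
  at node 33 with bounds (-inf, 26): VIOLATION
Node 33 violates its bound: not (-inf < 33 < 26).
Result: Not a valid BST


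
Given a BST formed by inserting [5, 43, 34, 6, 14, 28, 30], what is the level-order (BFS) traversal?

Tree insertion order: [5, 43, 34, 6, 14, 28, 30]
Tree (level-order array): [5, None, 43, 34, None, 6, None, None, 14, None, 28, None, 30]
BFS from the root, enqueuing left then right child of each popped node:
  queue [5] -> pop 5, enqueue [43], visited so far: [5]
  queue [43] -> pop 43, enqueue [34], visited so far: [5, 43]
  queue [34] -> pop 34, enqueue [6], visited so far: [5, 43, 34]
  queue [6] -> pop 6, enqueue [14], visited so far: [5, 43, 34, 6]
  queue [14] -> pop 14, enqueue [28], visited so far: [5, 43, 34, 6, 14]
  queue [28] -> pop 28, enqueue [30], visited so far: [5, 43, 34, 6, 14, 28]
  queue [30] -> pop 30, enqueue [none], visited so far: [5, 43, 34, 6, 14, 28, 30]
Result: [5, 43, 34, 6, 14, 28, 30]


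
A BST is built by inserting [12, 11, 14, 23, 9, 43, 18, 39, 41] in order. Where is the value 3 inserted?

Starting tree (level order): [12, 11, 14, 9, None, None, 23, None, None, 18, 43, None, None, 39, None, None, 41]
Insertion path: 12 -> 11 -> 9
Result: insert 3 as left child of 9
Final tree (level order): [12, 11, 14, 9, None, None, 23, 3, None, 18, 43, None, None, None, None, 39, None, None, 41]


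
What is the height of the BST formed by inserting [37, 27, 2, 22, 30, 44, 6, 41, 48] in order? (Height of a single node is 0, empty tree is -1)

Insertion order: [37, 27, 2, 22, 30, 44, 6, 41, 48]
Tree (level-order array): [37, 27, 44, 2, 30, 41, 48, None, 22, None, None, None, None, None, None, 6]
Compute height bottom-up (empty subtree = -1):
  height(6) = 1 + max(-1, -1) = 0
  height(22) = 1 + max(0, -1) = 1
  height(2) = 1 + max(-1, 1) = 2
  height(30) = 1 + max(-1, -1) = 0
  height(27) = 1 + max(2, 0) = 3
  height(41) = 1 + max(-1, -1) = 0
  height(48) = 1 + max(-1, -1) = 0
  height(44) = 1 + max(0, 0) = 1
  height(37) = 1 + max(3, 1) = 4
Height = 4


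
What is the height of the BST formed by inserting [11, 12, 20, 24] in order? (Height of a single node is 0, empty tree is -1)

Insertion order: [11, 12, 20, 24]
Tree (level-order array): [11, None, 12, None, 20, None, 24]
Compute height bottom-up (empty subtree = -1):
  height(24) = 1 + max(-1, -1) = 0
  height(20) = 1 + max(-1, 0) = 1
  height(12) = 1 + max(-1, 1) = 2
  height(11) = 1 + max(-1, 2) = 3
Height = 3


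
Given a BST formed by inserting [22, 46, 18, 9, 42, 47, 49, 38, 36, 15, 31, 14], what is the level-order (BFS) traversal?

Tree insertion order: [22, 46, 18, 9, 42, 47, 49, 38, 36, 15, 31, 14]
Tree (level-order array): [22, 18, 46, 9, None, 42, 47, None, 15, 38, None, None, 49, 14, None, 36, None, None, None, None, None, 31]
BFS from the root, enqueuing left then right child of each popped node:
  queue [22] -> pop 22, enqueue [18, 46], visited so far: [22]
  queue [18, 46] -> pop 18, enqueue [9], visited so far: [22, 18]
  queue [46, 9] -> pop 46, enqueue [42, 47], visited so far: [22, 18, 46]
  queue [9, 42, 47] -> pop 9, enqueue [15], visited so far: [22, 18, 46, 9]
  queue [42, 47, 15] -> pop 42, enqueue [38], visited so far: [22, 18, 46, 9, 42]
  queue [47, 15, 38] -> pop 47, enqueue [49], visited so far: [22, 18, 46, 9, 42, 47]
  queue [15, 38, 49] -> pop 15, enqueue [14], visited so far: [22, 18, 46, 9, 42, 47, 15]
  queue [38, 49, 14] -> pop 38, enqueue [36], visited so far: [22, 18, 46, 9, 42, 47, 15, 38]
  queue [49, 14, 36] -> pop 49, enqueue [none], visited so far: [22, 18, 46, 9, 42, 47, 15, 38, 49]
  queue [14, 36] -> pop 14, enqueue [none], visited so far: [22, 18, 46, 9, 42, 47, 15, 38, 49, 14]
  queue [36] -> pop 36, enqueue [31], visited so far: [22, 18, 46, 9, 42, 47, 15, 38, 49, 14, 36]
  queue [31] -> pop 31, enqueue [none], visited so far: [22, 18, 46, 9, 42, 47, 15, 38, 49, 14, 36, 31]
Result: [22, 18, 46, 9, 42, 47, 15, 38, 49, 14, 36, 31]


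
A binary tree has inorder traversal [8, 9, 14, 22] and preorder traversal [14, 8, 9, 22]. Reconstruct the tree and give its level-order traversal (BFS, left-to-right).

Inorder:  [8, 9, 14, 22]
Preorder: [14, 8, 9, 22]
Algorithm: preorder visits root first, so consume preorder in order;
for each root, split the current inorder slice at that value into
left-subtree inorder and right-subtree inorder, then recurse.
Recursive splits:
  root=14; inorder splits into left=[8, 9], right=[22]
  root=8; inorder splits into left=[], right=[9]
  root=9; inorder splits into left=[], right=[]
  root=22; inorder splits into left=[], right=[]
Reconstructed level-order: [14, 8, 22, 9]


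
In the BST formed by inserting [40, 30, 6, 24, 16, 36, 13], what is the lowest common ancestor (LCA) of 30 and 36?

Tree insertion order: [40, 30, 6, 24, 16, 36, 13]
Tree (level-order array): [40, 30, None, 6, 36, None, 24, None, None, 16, None, 13]
In a BST, the LCA of p=30, q=36 is the first node v on the
root-to-leaf path with p <= v <= q (go left if both < v, right if both > v).
Walk from root:
  at 40: both 30 and 36 < 40, go left
  at 30: 30 <= 30 <= 36, this is the LCA
LCA = 30


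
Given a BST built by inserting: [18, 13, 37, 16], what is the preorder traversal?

Tree insertion order: [18, 13, 37, 16]
Tree (level-order array): [18, 13, 37, None, 16]
Preorder traversal: [18, 13, 16, 37]


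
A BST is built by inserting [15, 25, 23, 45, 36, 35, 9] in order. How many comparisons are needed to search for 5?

Search path for 5: 15 -> 9
Found: False
Comparisons: 2


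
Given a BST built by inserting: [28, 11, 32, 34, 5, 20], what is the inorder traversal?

Tree insertion order: [28, 11, 32, 34, 5, 20]
Tree (level-order array): [28, 11, 32, 5, 20, None, 34]
Inorder traversal: [5, 11, 20, 28, 32, 34]


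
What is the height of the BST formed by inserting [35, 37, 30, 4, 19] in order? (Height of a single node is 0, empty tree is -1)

Insertion order: [35, 37, 30, 4, 19]
Tree (level-order array): [35, 30, 37, 4, None, None, None, None, 19]
Compute height bottom-up (empty subtree = -1):
  height(19) = 1 + max(-1, -1) = 0
  height(4) = 1 + max(-1, 0) = 1
  height(30) = 1 + max(1, -1) = 2
  height(37) = 1 + max(-1, -1) = 0
  height(35) = 1 + max(2, 0) = 3
Height = 3


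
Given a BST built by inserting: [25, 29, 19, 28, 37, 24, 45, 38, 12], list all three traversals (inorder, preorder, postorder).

Tree insertion order: [25, 29, 19, 28, 37, 24, 45, 38, 12]
Tree (level-order array): [25, 19, 29, 12, 24, 28, 37, None, None, None, None, None, None, None, 45, 38]
Inorder (L, root, R): [12, 19, 24, 25, 28, 29, 37, 38, 45]
Preorder (root, L, R): [25, 19, 12, 24, 29, 28, 37, 45, 38]
Postorder (L, R, root): [12, 24, 19, 28, 38, 45, 37, 29, 25]


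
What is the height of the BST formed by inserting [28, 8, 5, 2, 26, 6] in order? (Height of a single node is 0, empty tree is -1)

Insertion order: [28, 8, 5, 2, 26, 6]
Tree (level-order array): [28, 8, None, 5, 26, 2, 6]
Compute height bottom-up (empty subtree = -1):
  height(2) = 1 + max(-1, -1) = 0
  height(6) = 1 + max(-1, -1) = 0
  height(5) = 1 + max(0, 0) = 1
  height(26) = 1 + max(-1, -1) = 0
  height(8) = 1 + max(1, 0) = 2
  height(28) = 1 + max(2, -1) = 3
Height = 3


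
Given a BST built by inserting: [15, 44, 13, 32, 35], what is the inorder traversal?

Tree insertion order: [15, 44, 13, 32, 35]
Tree (level-order array): [15, 13, 44, None, None, 32, None, None, 35]
Inorder traversal: [13, 15, 32, 35, 44]


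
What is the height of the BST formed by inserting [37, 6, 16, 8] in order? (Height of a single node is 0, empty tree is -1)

Insertion order: [37, 6, 16, 8]
Tree (level-order array): [37, 6, None, None, 16, 8]
Compute height bottom-up (empty subtree = -1):
  height(8) = 1 + max(-1, -1) = 0
  height(16) = 1 + max(0, -1) = 1
  height(6) = 1 + max(-1, 1) = 2
  height(37) = 1 + max(2, -1) = 3
Height = 3


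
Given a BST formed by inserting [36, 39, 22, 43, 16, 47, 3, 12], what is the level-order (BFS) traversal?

Tree insertion order: [36, 39, 22, 43, 16, 47, 3, 12]
Tree (level-order array): [36, 22, 39, 16, None, None, 43, 3, None, None, 47, None, 12]
BFS from the root, enqueuing left then right child of each popped node:
  queue [36] -> pop 36, enqueue [22, 39], visited so far: [36]
  queue [22, 39] -> pop 22, enqueue [16], visited so far: [36, 22]
  queue [39, 16] -> pop 39, enqueue [43], visited so far: [36, 22, 39]
  queue [16, 43] -> pop 16, enqueue [3], visited so far: [36, 22, 39, 16]
  queue [43, 3] -> pop 43, enqueue [47], visited so far: [36, 22, 39, 16, 43]
  queue [3, 47] -> pop 3, enqueue [12], visited so far: [36, 22, 39, 16, 43, 3]
  queue [47, 12] -> pop 47, enqueue [none], visited so far: [36, 22, 39, 16, 43, 3, 47]
  queue [12] -> pop 12, enqueue [none], visited so far: [36, 22, 39, 16, 43, 3, 47, 12]
Result: [36, 22, 39, 16, 43, 3, 47, 12]


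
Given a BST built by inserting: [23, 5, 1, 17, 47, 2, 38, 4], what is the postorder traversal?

Tree insertion order: [23, 5, 1, 17, 47, 2, 38, 4]
Tree (level-order array): [23, 5, 47, 1, 17, 38, None, None, 2, None, None, None, None, None, 4]
Postorder traversal: [4, 2, 1, 17, 5, 38, 47, 23]


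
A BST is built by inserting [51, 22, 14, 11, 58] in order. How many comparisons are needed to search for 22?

Search path for 22: 51 -> 22
Found: True
Comparisons: 2


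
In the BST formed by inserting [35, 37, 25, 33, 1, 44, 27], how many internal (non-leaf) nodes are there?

Tree built from: [35, 37, 25, 33, 1, 44, 27]
Tree (level-order array): [35, 25, 37, 1, 33, None, 44, None, None, 27]
Rule: An internal node has at least one child.
Per-node child counts:
  node 35: 2 child(ren)
  node 25: 2 child(ren)
  node 1: 0 child(ren)
  node 33: 1 child(ren)
  node 27: 0 child(ren)
  node 37: 1 child(ren)
  node 44: 0 child(ren)
Matching nodes: [35, 25, 33, 37]
Count of internal (non-leaf) nodes: 4


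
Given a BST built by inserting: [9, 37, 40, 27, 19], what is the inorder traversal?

Tree insertion order: [9, 37, 40, 27, 19]
Tree (level-order array): [9, None, 37, 27, 40, 19]
Inorder traversal: [9, 19, 27, 37, 40]


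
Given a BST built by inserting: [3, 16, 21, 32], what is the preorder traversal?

Tree insertion order: [3, 16, 21, 32]
Tree (level-order array): [3, None, 16, None, 21, None, 32]
Preorder traversal: [3, 16, 21, 32]


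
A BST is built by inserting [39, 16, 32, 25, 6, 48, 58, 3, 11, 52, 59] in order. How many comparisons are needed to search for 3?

Search path for 3: 39 -> 16 -> 6 -> 3
Found: True
Comparisons: 4


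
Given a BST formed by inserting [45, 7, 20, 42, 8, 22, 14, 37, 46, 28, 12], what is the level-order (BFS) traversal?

Tree insertion order: [45, 7, 20, 42, 8, 22, 14, 37, 46, 28, 12]
Tree (level-order array): [45, 7, 46, None, 20, None, None, 8, 42, None, 14, 22, None, 12, None, None, 37, None, None, 28]
BFS from the root, enqueuing left then right child of each popped node:
  queue [45] -> pop 45, enqueue [7, 46], visited so far: [45]
  queue [7, 46] -> pop 7, enqueue [20], visited so far: [45, 7]
  queue [46, 20] -> pop 46, enqueue [none], visited so far: [45, 7, 46]
  queue [20] -> pop 20, enqueue [8, 42], visited so far: [45, 7, 46, 20]
  queue [8, 42] -> pop 8, enqueue [14], visited so far: [45, 7, 46, 20, 8]
  queue [42, 14] -> pop 42, enqueue [22], visited so far: [45, 7, 46, 20, 8, 42]
  queue [14, 22] -> pop 14, enqueue [12], visited so far: [45, 7, 46, 20, 8, 42, 14]
  queue [22, 12] -> pop 22, enqueue [37], visited so far: [45, 7, 46, 20, 8, 42, 14, 22]
  queue [12, 37] -> pop 12, enqueue [none], visited so far: [45, 7, 46, 20, 8, 42, 14, 22, 12]
  queue [37] -> pop 37, enqueue [28], visited so far: [45, 7, 46, 20, 8, 42, 14, 22, 12, 37]
  queue [28] -> pop 28, enqueue [none], visited so far: [45, 7, 46, 20, 8, 42, 14, 22, 12, 37, 28]
Result: [45, 7, 46, 20, 8, 42, 14, 22, 12, 37, 28]


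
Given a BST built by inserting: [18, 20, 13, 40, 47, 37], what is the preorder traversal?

Tree insertion order: [18, 20, 13, 40, 47, 37]
Tree (level-order array): [18, 13, 20, None, None, None, 40, 37, 47]
Preorder traversal: [18, 13, 20, 40, 37, 47]


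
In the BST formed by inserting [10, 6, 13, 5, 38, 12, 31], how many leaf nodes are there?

Tree built from: [10, 6, 13, 5, 38, 12, 31]
Tree (level-order array): [10, 6, 13, 5, None, 12, 38, None, None, None, None, 31]
Rule: A leaf has 0 children.
Per-node child counts:
  node 10: 2 child(ren)
  node 6: 1 child(ren)
  node 5: 0 child(ren)
  node 13: 2 child(ren)
  node 12: 0 child(ren)
  node 38: 1 child(ren)
  node 31: 0 child(ren)
Matching nodes: [5, 12, 31]
Count of leaf nodes: 3


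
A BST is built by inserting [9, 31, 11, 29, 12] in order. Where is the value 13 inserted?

Starting tree (level order): [9, None, 31, 11, None, None, 29, 12]
Insertion path: 9 -> 31 -> 11 -> 29 -> 12
Result: insert 13 as right child of 12
Final tree (level order): [9, None, 31, 11, None, None, 29, 12, None, None, 13]


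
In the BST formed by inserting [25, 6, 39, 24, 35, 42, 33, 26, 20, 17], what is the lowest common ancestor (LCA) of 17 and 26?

Tree insertion order: [25, 6, 39, 24, 35, 42, 33, 26, 20, 17]
Tree (level-order array): [25, 6, 39, None, 24, 35, 42, 20, None, 33, None, None, None, 17, None, 26]
In a BST, the LCA of p=17, q=26 is the first node v on the
root-to-leaf path with p <= v <= q (go left if both < v, right if both > v).
Walk from root:
  at 25: 17 <= 25 <= 26, this is the LCA
LCA = 25


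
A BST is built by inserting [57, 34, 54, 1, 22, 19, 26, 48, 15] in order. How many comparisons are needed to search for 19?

Search path for 19: 57 -> 34 -> 1 -> 22 -> 19
Found: True
Comparisons: 5


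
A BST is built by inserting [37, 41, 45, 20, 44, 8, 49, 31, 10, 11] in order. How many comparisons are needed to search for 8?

Search path for 8: 37 -> 20 -> 8
Found: True
Comparisons: 3


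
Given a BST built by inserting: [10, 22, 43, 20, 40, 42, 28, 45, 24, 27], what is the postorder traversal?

Tree insertion order: [10, 22, 43, 20, 40, 42, 28, 45, 24, 27]
Tree (level-order array): [10, None, 22, 20, 43, None, None, 40, 45, 28, 42, None, None, 24, None, None, None, None, 27]
Postorder traversal: [20, 27, 24, 28, 42, 40, 45, 43, 22, 10]


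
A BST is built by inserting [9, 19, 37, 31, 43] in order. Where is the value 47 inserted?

Starting tree (level order): [9, None, 19, None, 37, 31, 43]
Insertion path: 9 -> 19 -> 37 -> 43
Result: insert 47 as right child of 43
Final tree (level order): [9, None, 19, None, 37, 31, 43, None, None, None, 47]


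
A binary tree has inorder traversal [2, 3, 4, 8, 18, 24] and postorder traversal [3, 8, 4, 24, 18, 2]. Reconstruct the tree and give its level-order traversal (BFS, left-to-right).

Inorder:   [2, 3, 4, 8, 18, 24]
Postorder: [3, 8, 4, 24, 18, 2]
Algorithm: postorder visits root last, so walk postorder right-to-left;
each value is the root of the current inorder slice — split it at that
value, recurse on the right subtree first, then the left.
Recursive splits:
  root=2; inorder splits into left=[], right=[3, 4, 8, 18, 24]
  root=18; inorder splits into left=[3, 4, 8], right=[24]
  root=24; inorder splits into left=[], right=[]
  root=4; inorder splits into left=[3], right=[8]
  root=8; inorder splits into left=[], right=[]
  root=3; inorder splits into left=[], right=[]
Reconstructed level-order: [2, 18, 4, 24, 3, 8]


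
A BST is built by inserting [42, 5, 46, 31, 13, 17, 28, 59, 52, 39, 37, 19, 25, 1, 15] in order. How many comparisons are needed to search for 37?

Search path for 37: 42 -> 5 -> 31 -> 39 -> 37
Found: True
Comparisons: 5


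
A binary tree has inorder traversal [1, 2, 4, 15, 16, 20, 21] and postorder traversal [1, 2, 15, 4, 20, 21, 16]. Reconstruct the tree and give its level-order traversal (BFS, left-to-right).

Inorder:   [1, 2, 4, 15, 16, 20, 21]
Postorder: [1, 2, 15, 4, 20, 21, 16]
Algorithm: postorder visits root last, so walk postorder right-to-left;
each value is the root of the current inorder slice — split it at that
value, recurse on the right subtree first, then the left.
Recursive splits:
  root=16; inorder splits into left=[1, 2, 4, 15], right=[20, 21]
  root=21; inorder splits into left=[20], right=[]
  root=20; inorder splits into left=[], right=[]
  root=4; inorder splits into left=[1, 2], right=[15]
  root=15; inorder splits into left=[], right=[]
  root=2; inorder splits into left=[1], right=[]
  root=1; inorder splits into left=[], right=[]
Reconstructed level-order: [16, 4, 21, 2, 15, 20, 1]


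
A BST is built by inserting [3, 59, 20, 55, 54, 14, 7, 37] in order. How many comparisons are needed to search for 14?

Search path for 14: 3 -> 59 -> 20 -> 14
Found: True
Comparisons: 4


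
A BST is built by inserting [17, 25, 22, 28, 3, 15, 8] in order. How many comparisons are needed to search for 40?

Search path for 40: 17 -> 25 -> 28
Found: False
Comparisons: 3


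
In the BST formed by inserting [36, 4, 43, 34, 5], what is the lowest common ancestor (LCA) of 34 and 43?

Tree insertion order: [36, 4, 43, 34, 5]
Tree (level-order array): [36, 4, 43, None, 34, None, None, 5]
In a BST, the LCA of p=34, q=43 is the first node v on the
root-to-leaf path with p <= v <= q (go left if both < v, right if both > v).
Walk from root:
  at 36: 34 <= 36 <= 43, this is the LCA
LCA = 36


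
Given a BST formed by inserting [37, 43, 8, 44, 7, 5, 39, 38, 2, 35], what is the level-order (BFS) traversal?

Tree insertion order: [37, 43, 8, 44, 7, 5, 39, 38, 2, 35]
Tree (level-order array): [37, 8, 43, 7, 35, 39, 44, 5, None, None, None, 38, None, None, None, 2]
BFS from the root, enqueuing left then right child of each popped node:
  queue [37] -> pop 37, enqueue [8, 43], visited so far: [37]
  queue [8, 43] -> pop 8, enqueue [7, 35], visited so far: [37, 8]
  queue [43, 7, 35] -> pop 43, enqueue [39, 44], visited so far: [37, 8, 43]
  queue [7, 35, 39, 44] -> pop 7, enqueue [5], visited so far: [37, 8, 43, 7]
  queue [35, 39, 44, 5] -> pop 35, enqueue [none], visited so far: [37, 8, 43, 7, 35]
  queue [39, 44, 5] -> pop 39, enqueue [38], visited so far: [37, 8, 43, 7, 35, 39]
  queue [44, 5, 38] -> pop 44, enqueue [none], visited so far: [37, 8, 43, 7, 35, 39, 44]
  queue [5, 38] -> pop 5, enqueue [2], visited so far: [37, 8, 43, 7, 35, 39, 44, 5]
  queue [38, 2] -> pop 38, enqueue [none], visited so far: [37, 8, 43, 7, 35, 39, 44, 5, 38]
  queue [2] -> pop 2, enqueue [none], visited so far: [37, 8, 43, 7, 35, 39, 44, 5, 38, 2]
Result: [37, 8, 43, 7, 35, 39, 44, 5, 38, 2]


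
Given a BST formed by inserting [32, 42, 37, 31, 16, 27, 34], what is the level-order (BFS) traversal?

Tree insertion order: [32, 42, 37, 31, 16, 27, 34]
Tree (level-order array): [32, 31, 42, 16, None, 37, None, None, 27, 34]
BFS from the root, enqueuing left then right child of each popped node:
  queue [32] -> pop 32, enqueue [31, 42], visited so far: [32]
  queue [31, 42] -> pop 31, enqueue [16], visited so far: [32, 31]
  queue [42, 16] -> pop 42, enqueue [37], visited so far: [32, 31, 42]
  queue [16, 37] -> pop 16, enqueue [27], visited so far: [32, 31, 42, 16]
  queue [37, 27] -> pop 37, enqueue [34], visited so far: [32, 31, 42, 16, 37]
  queue [27, 34] -> pop 27, enqueue [none], visited so far: [32, 31, 42, 16, 37, 27]
  queue [34] -> pop 34, enqueue [none], visited so far: [32, 31, 42, 16, 37, 27, 34]
Result: [32, 31, 42, 16, 37, 27, 34]


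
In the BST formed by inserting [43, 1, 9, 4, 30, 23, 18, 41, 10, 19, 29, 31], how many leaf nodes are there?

Tree built from: [43, 1, 9, 4, 30, 23, 18, 41, 10, 19, 29, 31]
Tree (level-order array): [43, 1, None, None, 9, 4, 30, None, None, 23, 41, 18, 29, 31, None, 10, 19]
Rule: A leaf has 0 children.
Per-node child counts:
  node 43: 1 child(ren)
  node 1: 1 child(ren)
  node 9: 2 child(ren)
  node 4: 0 child(ren)
  node 30: 2 child(ren)
  node 23: 2 child(ren)
  node 18: 2 child(ren)
  node 10: 0 child(ren)
  node 19: 0 child(ren)
  node 29: 0 child(ren)
  node 41: 1 child(ren)
  node 31: 0 child(ren)
Matching nodes: [4, 10, 19, 29, 31]
Count of leaf nodes: 5


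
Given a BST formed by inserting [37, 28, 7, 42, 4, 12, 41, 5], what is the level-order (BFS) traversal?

Tree insertion order: [37, 28, 7, 42, 4, 12, 41, 5]
Tree (level-order array): [37, 28, 42, 7, None, 41, None, 4, 12, None, None, None, 5]
BFS from the root, enqueuing left then right child of each popped node:
  queue [37] -> pop 37, enqueue [28, 42], visited so far: [37]
  queue [28, 42] -> pop 28, enqueue [7], visited so far: [37, 28]
  queue [42, 7] -> pop 42, enqueue [41], visited so far: [37, 28, 42]
  queue [7, 41] -> pop 7, enqueue [4, 12], visited so far: [37, 28, 42, 7]
  queue [41, 4, 12] -> pop 41, enqueue [none], visited so far: [37, 28, 42, 7, 41]
  queue [4, 12] -> pop 4, enqueue [5], visited so far: [37, 28, 42, 7, 41, 4]
  queue [12, 5] -> pop 12, enqueue [none], visited so far: [37, 28, 42, 7, 41, 4, 12]
  queue [5] -> pop 5, enqueue [none], visited so far: [37, 28, 42, 7, 41, 4, 12, 5]
Result: [37, 28, 42, 7, 41, 4, 12, 5]
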